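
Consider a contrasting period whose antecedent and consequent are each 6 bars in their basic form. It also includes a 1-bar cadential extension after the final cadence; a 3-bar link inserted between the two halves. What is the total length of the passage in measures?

16 measures

Basic contrasting period: 6 + 6 = 12 bars.
12 (basic form) + 1 (cadential extension) + 3 (link) = 16.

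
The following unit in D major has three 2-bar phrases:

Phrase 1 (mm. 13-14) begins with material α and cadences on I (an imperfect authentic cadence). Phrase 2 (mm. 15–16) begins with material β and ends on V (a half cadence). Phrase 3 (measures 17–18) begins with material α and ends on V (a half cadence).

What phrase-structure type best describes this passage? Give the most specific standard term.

The final phrase closes with a half cadence, which is not stronger than the preceding half cadence; the 3 phrases lack an overall antecedent–consequent design and so form a phrase group.

phrase group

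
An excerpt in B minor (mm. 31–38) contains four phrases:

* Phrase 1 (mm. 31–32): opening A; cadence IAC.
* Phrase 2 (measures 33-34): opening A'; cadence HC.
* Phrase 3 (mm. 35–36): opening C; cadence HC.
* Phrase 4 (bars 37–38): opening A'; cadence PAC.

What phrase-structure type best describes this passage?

contrasting double period

Four phrases in two halves: the first half (bars 31–34) ends with a half cadence, the second (mm. 35–38) with a perfect authentic cadence — a large antecedent–consequent pair, i.e. a double period.
Phrase 3 begins with different material from phrase 1, making it contrasting.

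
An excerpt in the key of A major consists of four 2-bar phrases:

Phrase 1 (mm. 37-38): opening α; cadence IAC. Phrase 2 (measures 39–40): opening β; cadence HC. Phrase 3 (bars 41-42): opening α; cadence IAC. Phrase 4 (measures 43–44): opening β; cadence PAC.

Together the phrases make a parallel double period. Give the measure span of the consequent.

In a double period the first pair of phrases (ending half cadence) is the large antecedent and the second pair (ending perfect authentic cadence) is the large consequent; the consequent is measures 41–44.

measures 41–44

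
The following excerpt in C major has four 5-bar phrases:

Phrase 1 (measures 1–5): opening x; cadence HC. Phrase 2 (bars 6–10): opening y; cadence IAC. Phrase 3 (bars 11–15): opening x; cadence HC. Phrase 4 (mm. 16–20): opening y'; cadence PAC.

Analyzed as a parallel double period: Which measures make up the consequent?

measures 11–20

In a double period the four phrases pair into a large antecedent (phrases 1–2, ending imperfect authentic cadence) and a large consequent (phrases 3–4, ending perfect authentic cadence). The consequent spans measures 11–20.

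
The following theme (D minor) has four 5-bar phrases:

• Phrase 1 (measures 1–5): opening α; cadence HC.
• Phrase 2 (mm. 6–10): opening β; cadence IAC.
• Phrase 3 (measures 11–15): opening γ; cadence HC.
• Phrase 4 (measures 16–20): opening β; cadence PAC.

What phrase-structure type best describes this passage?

Four phrases in two halves: the first half (measures 1–10) ends with an imperfect authentic cadence, the second (mm. 11-20) with a perfect authentic cadence — a large antecedent–consequent pair, i.e. a double period.
Phrase 3 begins with different material from phrase 1, making it contrasting.

contrasting double period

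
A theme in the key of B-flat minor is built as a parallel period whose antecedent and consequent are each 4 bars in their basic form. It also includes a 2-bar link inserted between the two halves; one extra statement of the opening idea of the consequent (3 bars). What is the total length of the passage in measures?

13 measures

Basic parallel period: 4 + 4 = 8 bars.
8 (basic form) + 2 (link) + 3 (extra statement) = 13.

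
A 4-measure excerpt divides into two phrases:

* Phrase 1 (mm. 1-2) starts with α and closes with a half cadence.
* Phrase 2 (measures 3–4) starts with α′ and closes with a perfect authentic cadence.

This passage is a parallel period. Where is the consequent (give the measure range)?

measures 3–4

The antecedent is the phrase ending with the weaker cadence (half cadence, phrase 1) and the consequent the one ending more conclusively (perfect authentic cadence, phrase 2); the consequent is mm. 3-4.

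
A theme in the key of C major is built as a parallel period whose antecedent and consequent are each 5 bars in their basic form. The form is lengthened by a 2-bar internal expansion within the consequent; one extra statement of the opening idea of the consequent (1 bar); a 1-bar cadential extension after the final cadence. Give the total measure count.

14 measures

Basic parallel period: 5 + 5 = 10 bars.
10 (basic form) + 2 (internal expansion) + 1 (extra statement) + 1 (cadential extension) = 14.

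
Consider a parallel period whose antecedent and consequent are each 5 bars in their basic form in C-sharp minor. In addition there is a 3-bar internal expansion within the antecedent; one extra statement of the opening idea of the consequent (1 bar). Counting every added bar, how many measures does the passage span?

14 measures

Basic parallel period: 5 + 5 = 10 bars.
10 (basic form) + 3 (internal expansion) + 1 (extra statement) = 14.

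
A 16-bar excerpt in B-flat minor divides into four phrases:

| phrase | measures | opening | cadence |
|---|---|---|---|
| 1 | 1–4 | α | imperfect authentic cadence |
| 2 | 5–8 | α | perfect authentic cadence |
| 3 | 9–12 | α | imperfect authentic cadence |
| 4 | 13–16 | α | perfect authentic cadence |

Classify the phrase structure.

repeated period

The cadence pattern IAC–PAC–IAC–PAC is weak–strong twice, and phrases 3–4 restate phrases 1–2: a period heard twice, not a double period (which would end weakly at phrase 2).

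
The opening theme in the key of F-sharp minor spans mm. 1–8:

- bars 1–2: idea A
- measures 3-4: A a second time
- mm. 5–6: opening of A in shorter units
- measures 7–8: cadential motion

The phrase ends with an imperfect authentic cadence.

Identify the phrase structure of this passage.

Basic idea (mm. 1–2) + its repetition (bars 3–4) form the presentation; fragmentation and cadence (mm. 5-8) form the continuation — the 8-bar whole is a sentence.

sentence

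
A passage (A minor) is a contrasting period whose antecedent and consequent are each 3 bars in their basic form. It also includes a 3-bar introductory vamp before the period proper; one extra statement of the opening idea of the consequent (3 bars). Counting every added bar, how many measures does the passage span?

12 measures

Basic contrasting period: 3 + 3 = 6 bars.
6 (basic form) + 3 (introduction) + 3 (extra statement) = 12.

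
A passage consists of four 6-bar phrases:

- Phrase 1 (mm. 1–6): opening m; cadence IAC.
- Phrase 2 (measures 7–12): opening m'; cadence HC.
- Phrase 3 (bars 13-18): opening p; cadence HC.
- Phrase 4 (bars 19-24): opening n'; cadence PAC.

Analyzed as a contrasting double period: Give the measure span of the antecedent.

measures 1–12

In a double period the four phrases pair into a large antecedent (phrases 1–2, ending half cadence) and a large consequent (phrases 3–4, ending perfect authentic cadence). The antecedent spans measures 1-12.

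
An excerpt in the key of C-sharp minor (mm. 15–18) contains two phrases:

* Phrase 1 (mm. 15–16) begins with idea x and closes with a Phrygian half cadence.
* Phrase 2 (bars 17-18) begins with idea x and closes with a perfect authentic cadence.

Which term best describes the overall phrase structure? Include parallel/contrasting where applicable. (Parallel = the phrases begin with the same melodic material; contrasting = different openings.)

parallel period

Phrase 1 ends with a Phrygian half cadence (weaker) and phrase 2 with a perfect authentic cadence (stronger): antecedent + consequent = a period.
The two phrases open with the same material (x / x), so the period is parallel.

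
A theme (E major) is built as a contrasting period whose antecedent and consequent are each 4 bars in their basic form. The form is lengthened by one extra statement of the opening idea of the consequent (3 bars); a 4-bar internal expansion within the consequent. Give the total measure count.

Basic contrasting period: 4 + 4 = 8 bars.
8 (basic form) + 3 (extra statement) + 4 (internal expansion) = 15.

15 measures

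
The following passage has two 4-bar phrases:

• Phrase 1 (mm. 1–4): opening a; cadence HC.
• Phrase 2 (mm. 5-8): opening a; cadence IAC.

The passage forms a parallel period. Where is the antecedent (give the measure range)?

The antecedent is the phrase ending with the weaker cadence (half cadence, phrase 1) and the consequent the one ending more conclusively (imperfect authentic cadence, phrase 2); the antecedent is measures 1–4.

measures 1–4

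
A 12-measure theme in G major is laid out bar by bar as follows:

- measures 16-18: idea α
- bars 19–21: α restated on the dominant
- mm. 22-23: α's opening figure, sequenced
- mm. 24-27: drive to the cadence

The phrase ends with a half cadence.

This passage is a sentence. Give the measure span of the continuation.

measures 22–27

After the presentation (measures 16–21), the continuation covers the fragmentation through the cadence: bars 22–27.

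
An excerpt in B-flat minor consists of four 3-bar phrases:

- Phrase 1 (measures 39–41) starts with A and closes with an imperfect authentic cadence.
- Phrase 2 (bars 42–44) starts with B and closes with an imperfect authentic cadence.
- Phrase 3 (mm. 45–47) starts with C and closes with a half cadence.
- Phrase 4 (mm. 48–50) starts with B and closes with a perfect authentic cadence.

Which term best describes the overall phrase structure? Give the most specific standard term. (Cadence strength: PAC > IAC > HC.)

Four phrases in two halves: the first half (measures 39–44) ends with an imperfect authentic cadence, the second (mm. 45–50) with a perfect authentic cadence — a large antecedent–consequent pair, i.e. a double period.
Phrase 3 begins with different material from phrase 1, making it contrasting.

contrasting double period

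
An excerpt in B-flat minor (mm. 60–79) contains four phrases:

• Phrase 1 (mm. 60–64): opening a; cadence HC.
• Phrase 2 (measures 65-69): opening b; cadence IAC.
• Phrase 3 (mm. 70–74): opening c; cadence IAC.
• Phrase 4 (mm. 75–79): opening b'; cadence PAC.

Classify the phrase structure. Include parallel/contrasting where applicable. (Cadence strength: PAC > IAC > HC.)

contrasting double period

Four phrases in two halves: the first half (bars 60-69) ends with an imperfect authentic cadence, the second (bars 70–79) with a perfect authentic cadence — a large antecedent–consequent pair, i.e. a double period.
Phrase 3 begins with different material from phrase 1, making it contrasting.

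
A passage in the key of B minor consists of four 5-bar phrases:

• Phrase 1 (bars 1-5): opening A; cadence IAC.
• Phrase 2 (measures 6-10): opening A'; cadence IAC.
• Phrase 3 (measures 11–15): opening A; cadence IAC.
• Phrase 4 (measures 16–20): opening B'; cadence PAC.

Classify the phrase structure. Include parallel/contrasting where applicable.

parallel double period

Four phrases in two halves: the first half (measures 1–10) ends with an imperfect authentic cadence, the second (mm. 11-20) with a perfect authentic cadence — a large antecedent–consequent pair, i.e. a double period.
Phrase 3 begins with the same material as phrase 1, making it parallel.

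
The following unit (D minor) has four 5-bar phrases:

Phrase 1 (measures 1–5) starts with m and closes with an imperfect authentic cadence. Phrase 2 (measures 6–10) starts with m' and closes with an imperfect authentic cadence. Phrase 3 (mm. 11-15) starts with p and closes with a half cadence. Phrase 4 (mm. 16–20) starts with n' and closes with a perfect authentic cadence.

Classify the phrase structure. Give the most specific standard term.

contrasting double period

Four phrases in two halves: the first half (mm. 1–10) ends with an imperfect authentic cadence, the second (measures 11–20) with a perfect authentic cadence — a large antecedent–consequent pair, i.e. a double period.
Phrase 3 begins with different material from phrase 1, making it contrasting.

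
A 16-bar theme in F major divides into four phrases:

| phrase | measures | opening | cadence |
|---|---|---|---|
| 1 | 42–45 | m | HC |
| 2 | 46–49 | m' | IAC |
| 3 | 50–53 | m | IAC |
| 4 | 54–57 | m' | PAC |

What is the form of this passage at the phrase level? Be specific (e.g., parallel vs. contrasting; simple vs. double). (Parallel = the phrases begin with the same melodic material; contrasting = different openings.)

Four phrases in two halves: the first half (measures 42–49) ends with an imperfect authentic cadence, the second (mm. 50–57) with a perfect authentic cadence — a large antecedent–consequent pair, i.e. a double period.
Phrase 3 begins with the same material as phrase 1, making it parallel.

parallel double period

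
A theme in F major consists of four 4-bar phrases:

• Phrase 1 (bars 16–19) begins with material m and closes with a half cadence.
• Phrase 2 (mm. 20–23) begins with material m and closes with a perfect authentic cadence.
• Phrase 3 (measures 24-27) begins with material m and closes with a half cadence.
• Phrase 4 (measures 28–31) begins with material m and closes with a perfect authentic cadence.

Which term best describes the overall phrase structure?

The cadence pattern HC–PAC–HC–PAC is weak–strong twice, and phrases 3–4 restate phrases 1–2: a period heard twice, not a double period (which would end weakly at phrase 2).

repeated period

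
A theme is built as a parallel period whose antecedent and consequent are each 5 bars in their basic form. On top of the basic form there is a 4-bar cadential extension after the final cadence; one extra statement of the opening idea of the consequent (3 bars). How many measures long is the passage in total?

Basic parallel period: 5 + 5 = 10 bars.
10 (basic form) + 4 (cadential extension) + 3 (extra statement) = 17.

17 measures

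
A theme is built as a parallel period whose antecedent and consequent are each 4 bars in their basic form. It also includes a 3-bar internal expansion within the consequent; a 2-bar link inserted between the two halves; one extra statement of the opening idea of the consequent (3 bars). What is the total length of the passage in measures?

Basic parallel period: 4 + 4 = 8 bars.
8 (basic form) + 3 (internal expansion) + 2 (link) + 3 (extra statement) = 16.

16 measures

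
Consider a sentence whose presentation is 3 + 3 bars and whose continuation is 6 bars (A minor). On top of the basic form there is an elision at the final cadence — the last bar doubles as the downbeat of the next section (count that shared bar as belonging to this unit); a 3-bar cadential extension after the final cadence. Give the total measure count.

Basic sentence: 3 + 3 + 6 = 12 bars.
12 (basic form) + 3 (cadential extension) = 15.
The elision shares a bar with the next section but does not change this unit's count.

15 measures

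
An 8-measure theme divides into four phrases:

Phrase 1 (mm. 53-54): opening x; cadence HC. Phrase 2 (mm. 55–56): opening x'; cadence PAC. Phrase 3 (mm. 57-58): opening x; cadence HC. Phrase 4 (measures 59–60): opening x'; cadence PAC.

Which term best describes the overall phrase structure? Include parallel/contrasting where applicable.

repeated period

The cadence pattern HC–PAC–HC–PAC is weak–strong twice, and phrases 3–4 restate phrases 1–2: a period heard twice, not a double period (which would end weakly at phrase 2).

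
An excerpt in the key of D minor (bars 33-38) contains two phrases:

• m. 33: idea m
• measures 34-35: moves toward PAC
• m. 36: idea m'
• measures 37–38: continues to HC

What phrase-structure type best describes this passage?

phrase group

The second phrase closes with a half cadence, which is not stronger than the first phrase's perfect authentic cadence; without a weak→strong cadential pair there is no antecedent–consequent relationship, so this is a phrase group rather than a period.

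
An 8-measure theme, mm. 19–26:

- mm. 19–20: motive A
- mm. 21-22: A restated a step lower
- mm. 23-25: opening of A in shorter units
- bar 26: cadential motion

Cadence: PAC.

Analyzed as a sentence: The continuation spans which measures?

measures 23–26

After the presentation (bars 19–22), the continuation covers the fragmentation through the cadence: mm. 23-26.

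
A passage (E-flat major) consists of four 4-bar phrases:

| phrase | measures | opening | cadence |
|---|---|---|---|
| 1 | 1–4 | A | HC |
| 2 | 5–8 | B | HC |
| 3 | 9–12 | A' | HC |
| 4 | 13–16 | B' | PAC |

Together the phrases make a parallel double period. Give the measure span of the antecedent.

In a double period the first pair of phrases (ending half cadence) is the large antecedent and the second pair (ending perfect authentic cadence) is the large consequent; the antecedent is measures 1–8.

measures 1–8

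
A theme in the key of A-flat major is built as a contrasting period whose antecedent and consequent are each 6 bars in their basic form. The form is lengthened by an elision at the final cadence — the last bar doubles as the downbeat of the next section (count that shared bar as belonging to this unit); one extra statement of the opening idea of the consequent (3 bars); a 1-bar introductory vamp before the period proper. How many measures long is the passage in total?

Basic contrasting period: 6 + 6 = 12 bars.
12 (basic form) + 3 (extra statement) + 1 (introduction) = 16.
The elision shares a bar with the next section but does not change this unit's count.

16 measures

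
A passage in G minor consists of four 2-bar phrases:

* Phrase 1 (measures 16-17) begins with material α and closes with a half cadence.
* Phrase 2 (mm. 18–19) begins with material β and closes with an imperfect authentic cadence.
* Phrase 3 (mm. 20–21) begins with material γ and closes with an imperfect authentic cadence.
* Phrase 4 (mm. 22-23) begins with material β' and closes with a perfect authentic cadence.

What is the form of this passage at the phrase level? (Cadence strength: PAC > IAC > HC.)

Four phrases in two halves: the first half (mm. 16–19) ends with an imperfect authentic cadence, the second (measures 20–23) with a perfect authentic cadence — a large antecedent–consequent pair, i.e. a double period.
Phrase 3 begins with different material from phrase 1, making it contrasting.

contrasting double period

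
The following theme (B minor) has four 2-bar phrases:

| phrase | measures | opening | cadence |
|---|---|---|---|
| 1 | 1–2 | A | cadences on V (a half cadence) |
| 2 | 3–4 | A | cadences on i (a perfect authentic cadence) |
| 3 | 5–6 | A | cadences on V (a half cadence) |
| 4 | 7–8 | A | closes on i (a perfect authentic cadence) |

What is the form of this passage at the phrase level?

repeated period

The cadence pattern HC–PAC–HC–PAC is weak–strong twice, and phrases 3–4 restate phrases 1–2: a period heard twice, not a double period (which would end weakly at phrase 2).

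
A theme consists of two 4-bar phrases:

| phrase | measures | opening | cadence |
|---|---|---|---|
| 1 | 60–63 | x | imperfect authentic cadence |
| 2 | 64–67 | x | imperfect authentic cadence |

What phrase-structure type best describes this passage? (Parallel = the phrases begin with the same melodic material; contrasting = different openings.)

Both phrases have the same opening (x) and the same cadence (imperfect authentic cadence): the second is a restatement, not a consequent, so this is a repeated phrase rather than a period.

repeated phrase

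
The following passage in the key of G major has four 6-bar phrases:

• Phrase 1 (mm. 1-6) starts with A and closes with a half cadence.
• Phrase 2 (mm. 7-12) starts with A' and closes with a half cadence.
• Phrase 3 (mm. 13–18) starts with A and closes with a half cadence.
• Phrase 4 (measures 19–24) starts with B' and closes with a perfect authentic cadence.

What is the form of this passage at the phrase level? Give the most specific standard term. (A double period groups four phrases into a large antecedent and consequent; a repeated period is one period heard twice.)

Four phrases in two halves: the first half (mm. 1–12) ends with a half cadence, the second (mm. 13–24) with a perfect authentic cadence — a large antecedent–consequent pair, i.e. a double period.
Phrase 3 begins with the same material as phrase 1, making it parallel.

parallel double period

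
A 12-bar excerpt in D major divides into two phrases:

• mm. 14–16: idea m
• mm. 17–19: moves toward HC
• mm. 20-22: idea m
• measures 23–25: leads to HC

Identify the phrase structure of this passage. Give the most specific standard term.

repeated phrase

Both phrases have the same opening (m) and the same cadence (half cadence): the second is a restatement, not a consequent, so this is a repeated phrase rather than a period.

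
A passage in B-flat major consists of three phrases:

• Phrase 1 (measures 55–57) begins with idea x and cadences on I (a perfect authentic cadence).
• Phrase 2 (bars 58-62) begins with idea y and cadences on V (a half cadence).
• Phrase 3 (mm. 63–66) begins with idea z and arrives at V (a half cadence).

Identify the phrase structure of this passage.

phrase group

The final phrase closes with a half cadence, which is not stronger than the preceding half cadence; the 3 phrases lack an overall antecedent–consequent design and so form a phrase group.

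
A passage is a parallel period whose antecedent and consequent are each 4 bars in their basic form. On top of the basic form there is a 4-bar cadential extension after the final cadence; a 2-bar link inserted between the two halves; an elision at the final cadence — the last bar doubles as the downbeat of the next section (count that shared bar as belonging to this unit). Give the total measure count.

Basic parallel period: 4 + 4 = 8 bars.
8 (basic form) + 4 (cadential extension) + 2 (link) = 14.
The elision shares a bar with the next section but does not change this unit's count.

14 measures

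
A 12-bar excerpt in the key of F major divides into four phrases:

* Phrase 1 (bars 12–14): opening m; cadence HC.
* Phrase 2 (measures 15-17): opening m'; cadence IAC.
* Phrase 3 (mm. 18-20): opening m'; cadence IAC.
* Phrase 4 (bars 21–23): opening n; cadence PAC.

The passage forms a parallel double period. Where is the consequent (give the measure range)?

measures 18–23

In a double period the four phrases pair into a large antecedent (phrases 1–2, ending imperfect authentic cadence) and a large consequent (phrases 3–4, ending perfect authentic cadence). The consequent spans bars 18–23.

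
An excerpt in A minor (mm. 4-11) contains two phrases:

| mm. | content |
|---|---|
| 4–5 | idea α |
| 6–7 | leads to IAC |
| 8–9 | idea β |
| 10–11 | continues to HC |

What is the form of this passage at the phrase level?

The second phrase closes with a half cadence, which is not stronger than the first phrase's imperfect authentic cadence; without a weak→strong cadential pair there is no antecedent–consequent relationship, so this is a phrase group rather than a period.

phrase group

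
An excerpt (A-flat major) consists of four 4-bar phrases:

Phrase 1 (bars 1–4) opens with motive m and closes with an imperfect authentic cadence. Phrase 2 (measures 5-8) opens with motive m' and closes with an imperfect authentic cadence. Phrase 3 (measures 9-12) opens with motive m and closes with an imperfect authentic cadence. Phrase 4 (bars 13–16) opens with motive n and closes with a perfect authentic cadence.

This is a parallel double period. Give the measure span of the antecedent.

In a double period the first pair of phrases (ending imperfect authentic cadence) is the large antecedent and the second pair (ending perfect authentic cadence) is the large consequent; the antecedent is measures 1–8.

measures 1–8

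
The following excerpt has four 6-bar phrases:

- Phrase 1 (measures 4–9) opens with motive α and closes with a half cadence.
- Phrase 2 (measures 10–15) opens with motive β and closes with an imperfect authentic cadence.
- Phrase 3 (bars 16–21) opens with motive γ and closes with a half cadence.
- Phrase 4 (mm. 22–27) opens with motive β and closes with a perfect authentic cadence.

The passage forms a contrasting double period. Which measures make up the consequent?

measures 16–27

In a double period the first pair of phrases (ending imperfect authentic cadence) is the large antecedent and the second pair (ending perfect authentic cadence) is the large consequent; the consequent is measures 16–27.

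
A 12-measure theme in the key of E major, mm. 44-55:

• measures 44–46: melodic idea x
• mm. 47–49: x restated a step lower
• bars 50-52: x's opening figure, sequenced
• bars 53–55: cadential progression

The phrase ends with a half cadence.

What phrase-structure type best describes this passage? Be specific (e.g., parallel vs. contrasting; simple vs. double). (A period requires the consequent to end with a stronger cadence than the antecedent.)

sentence

Basic idea (mm. 44–46) + its repetition (measures 47-49) form the presentation; fragmentation and cadence (mm. 50–55) form the continuation — the 12-bar whole is a sentence.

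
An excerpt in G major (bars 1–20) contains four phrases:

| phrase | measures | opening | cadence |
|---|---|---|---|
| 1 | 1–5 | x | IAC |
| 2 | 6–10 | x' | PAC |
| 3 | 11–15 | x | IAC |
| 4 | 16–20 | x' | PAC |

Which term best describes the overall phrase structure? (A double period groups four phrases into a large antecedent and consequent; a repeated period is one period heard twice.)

repeated period

The cadence pattern IAC–PAC–IAC–PAC is weak–strong twice, and phrases 3–4 restate phrases 1–2: a period heard twice, not a double period (which would end weakly at phrase 2).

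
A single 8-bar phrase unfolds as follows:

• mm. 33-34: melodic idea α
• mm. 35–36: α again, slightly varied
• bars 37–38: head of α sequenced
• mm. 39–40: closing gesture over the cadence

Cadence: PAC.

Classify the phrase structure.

sentence

Basic idea (bars 33-34) + its repetition (mm. 35-36) form the presentation; fragmentation and cadence (measures 37–40) form the continuation — the 8-bar whole is a sentence.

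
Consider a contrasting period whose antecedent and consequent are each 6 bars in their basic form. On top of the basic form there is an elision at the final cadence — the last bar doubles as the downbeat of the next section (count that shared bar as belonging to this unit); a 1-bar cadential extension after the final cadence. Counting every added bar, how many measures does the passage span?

13 measures

Basic contrasting period: 6 + 6 = 12 bars.
12 (basic form) + 1 (cadential extension) = 13.
The elision shares a bar with the next section but does not change this unit's count.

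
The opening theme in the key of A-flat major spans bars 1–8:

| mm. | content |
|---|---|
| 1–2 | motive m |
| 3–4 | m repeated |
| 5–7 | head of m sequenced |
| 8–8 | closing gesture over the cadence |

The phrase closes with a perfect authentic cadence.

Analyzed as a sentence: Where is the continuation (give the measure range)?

After the presentation (measures 1–4), the continuation covers the fragmentation through the cadence: mm. 5–8.

measures 5–8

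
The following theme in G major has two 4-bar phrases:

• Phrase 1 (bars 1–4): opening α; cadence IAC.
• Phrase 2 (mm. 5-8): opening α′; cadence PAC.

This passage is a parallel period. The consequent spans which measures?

The antecedent is the phrase ending with the weaker cadence (imperfect authentic cadence, phrase 1) and the consequent the one ending more conclusively (perfect authentic cadence, phrase 2); the consequent is bars 5–8.

measures 5–8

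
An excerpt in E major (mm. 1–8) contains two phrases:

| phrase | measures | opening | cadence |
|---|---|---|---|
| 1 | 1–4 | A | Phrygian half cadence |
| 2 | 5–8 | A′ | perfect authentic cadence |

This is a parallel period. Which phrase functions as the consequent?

phrase 2

The phrase ending with the weaker cadence (Phrygian half cadence) is the antecedent; the one ending more conclusively (perfect authentic cadence) is the consequent. The consequent is phrase 2.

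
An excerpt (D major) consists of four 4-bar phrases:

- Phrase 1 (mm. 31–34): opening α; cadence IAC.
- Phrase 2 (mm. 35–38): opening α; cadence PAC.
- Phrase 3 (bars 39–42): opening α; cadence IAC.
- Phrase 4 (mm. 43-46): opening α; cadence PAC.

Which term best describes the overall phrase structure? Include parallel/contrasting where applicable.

The cadence pattern IAC–PAC–IAC–PAC is weak–strong twice, and phrases 3–4 restate phrases 1–2: a period heard twice, not a double period (which would end weakly at phrase 2).

repeated period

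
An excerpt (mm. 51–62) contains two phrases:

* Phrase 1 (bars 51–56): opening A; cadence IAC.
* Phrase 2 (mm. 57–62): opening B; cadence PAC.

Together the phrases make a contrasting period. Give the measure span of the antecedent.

The phrase ending with the weaker cadence (imperfect authentic cadence) is the antecedent; the one ending more conclusively (perfect authentic cadence) is the consequent. The antecedent is measures 51–56.

measures 51–56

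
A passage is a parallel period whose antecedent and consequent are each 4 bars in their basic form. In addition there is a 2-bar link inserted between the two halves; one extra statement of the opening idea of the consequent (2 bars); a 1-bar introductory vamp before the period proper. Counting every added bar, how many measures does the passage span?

13 measures

Basic parallel period: 4 + 4 = 8 bars.
8 (basic form) + 2 (link) + 2 (extra statement) + 1 (introduction) = 13.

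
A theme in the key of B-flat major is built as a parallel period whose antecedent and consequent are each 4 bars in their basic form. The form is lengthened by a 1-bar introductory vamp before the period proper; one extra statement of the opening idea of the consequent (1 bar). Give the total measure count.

Basic parallel period: 4 + 4 = 8 bars.
8 (basic form) + 1 (introduction) + 1 (extra statement) = 10.

10 measures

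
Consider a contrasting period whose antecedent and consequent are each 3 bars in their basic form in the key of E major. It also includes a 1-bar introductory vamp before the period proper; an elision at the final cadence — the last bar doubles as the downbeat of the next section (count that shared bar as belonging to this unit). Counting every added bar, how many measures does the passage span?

7 measures

Basic contrasting period: 3 + 3 = 6 bars.
6 (basic form) + 1 (introduction) = 7.
The elision shares a bar with the next section but does not change this unit's count.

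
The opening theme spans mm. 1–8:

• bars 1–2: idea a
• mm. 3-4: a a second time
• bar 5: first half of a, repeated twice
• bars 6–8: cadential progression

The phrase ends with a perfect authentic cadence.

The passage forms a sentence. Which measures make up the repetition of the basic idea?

measures 3–4

The presentation of a sentence is the basic idea (bars 1–2) plus its repetition (measures 3-4); the repetition of the basic idea is therefore mm. 3–4.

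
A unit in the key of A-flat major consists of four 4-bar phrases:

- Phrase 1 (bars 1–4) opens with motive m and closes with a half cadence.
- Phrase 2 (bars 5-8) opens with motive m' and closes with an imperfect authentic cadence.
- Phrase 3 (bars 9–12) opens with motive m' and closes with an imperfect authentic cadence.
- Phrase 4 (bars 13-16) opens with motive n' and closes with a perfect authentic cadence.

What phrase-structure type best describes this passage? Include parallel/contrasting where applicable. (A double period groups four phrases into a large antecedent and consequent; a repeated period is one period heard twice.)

parallel double period

Four phrases in two halves: the first half (bars 1–8) ends with an imperfect authentic cadence, the second (bars 9–16) with a perfect authentic cadence — a large antecedent–consequent pair, i.e. a double period.
Phrase 3 begins with the same material as phrase 1, making it parallel.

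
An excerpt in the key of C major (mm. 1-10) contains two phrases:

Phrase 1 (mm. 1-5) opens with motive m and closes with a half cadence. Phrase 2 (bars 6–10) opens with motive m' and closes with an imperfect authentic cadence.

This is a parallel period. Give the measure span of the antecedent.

The phrase ending with the weaker cadence (half cadence) is the antecedent; the one ending more conclusively (imperfect authentic cadence) is the consequent. The antecedent is measures 1–5.

measures 1–5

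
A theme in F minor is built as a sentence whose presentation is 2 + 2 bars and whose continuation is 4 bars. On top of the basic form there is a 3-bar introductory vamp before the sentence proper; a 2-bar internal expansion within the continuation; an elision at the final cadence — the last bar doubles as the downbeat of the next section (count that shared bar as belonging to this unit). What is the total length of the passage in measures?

Basic sentence: 2 + 2 + 4 = 8 bars.
8 (basic form) + 3 (introduction) + 2 (internal expansion) = 13.
The elision shares a bar with the next section but does not change this unit's count.

13 measures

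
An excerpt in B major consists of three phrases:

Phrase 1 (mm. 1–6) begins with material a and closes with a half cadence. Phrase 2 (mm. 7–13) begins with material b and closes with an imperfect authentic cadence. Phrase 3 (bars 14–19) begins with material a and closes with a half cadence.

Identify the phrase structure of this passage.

The final phrase closes with a half cadence, which is not stronger than the preceding imperfect authentic cadence; the 3 phrases lack an overall antecedent–consequent design and so form a phrase group.

phrase group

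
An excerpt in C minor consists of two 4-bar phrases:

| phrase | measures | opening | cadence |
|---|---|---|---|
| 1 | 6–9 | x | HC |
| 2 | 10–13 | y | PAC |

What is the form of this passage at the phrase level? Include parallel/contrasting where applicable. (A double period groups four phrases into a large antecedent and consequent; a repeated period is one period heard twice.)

contrasting period

Phrase 1 ends with a half cadence (weaker) and phrase 2 with a perfect authentic cadence (stronger): antecedent + consequent = a period.
The two phrases open with different material (x / y), so the period is contrasting.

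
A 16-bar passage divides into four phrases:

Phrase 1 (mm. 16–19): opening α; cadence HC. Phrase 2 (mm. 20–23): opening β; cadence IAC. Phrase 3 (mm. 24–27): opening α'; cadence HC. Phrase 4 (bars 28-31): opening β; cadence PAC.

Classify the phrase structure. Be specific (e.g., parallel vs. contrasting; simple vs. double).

Four phrases in two halves: the first half (measures 16–23) ends with an imperfect authentic cadence, the second (mm. 24–31) with a perfect authentic cadence — a large antecedent–consequent pair, i.e. a double period.
Phrase 3 begins with the same material as phrase 1, making it parallel.

parallel double period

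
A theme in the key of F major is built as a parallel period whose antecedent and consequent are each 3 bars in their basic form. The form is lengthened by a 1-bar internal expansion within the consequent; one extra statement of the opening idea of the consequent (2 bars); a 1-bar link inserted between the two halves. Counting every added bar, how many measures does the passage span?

10 measures

Basic parallel period: 3 + 3 = 6 bars.
6 (basic form) + 1 (internal expansion) + 2 (extra statement) + 1 (link) = 10.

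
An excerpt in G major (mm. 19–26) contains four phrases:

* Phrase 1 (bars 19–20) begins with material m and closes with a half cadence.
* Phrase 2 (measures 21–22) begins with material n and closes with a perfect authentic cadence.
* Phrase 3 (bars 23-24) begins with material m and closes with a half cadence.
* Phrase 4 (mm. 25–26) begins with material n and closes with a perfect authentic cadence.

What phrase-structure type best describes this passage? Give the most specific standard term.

repeated period

The cadence pattern HC–PAC–HC–PAC is weak–strong twice, and phrases 3–4 restate phrases 1–2: a period heard twice, not a double period (which would end weakly at phrase 2).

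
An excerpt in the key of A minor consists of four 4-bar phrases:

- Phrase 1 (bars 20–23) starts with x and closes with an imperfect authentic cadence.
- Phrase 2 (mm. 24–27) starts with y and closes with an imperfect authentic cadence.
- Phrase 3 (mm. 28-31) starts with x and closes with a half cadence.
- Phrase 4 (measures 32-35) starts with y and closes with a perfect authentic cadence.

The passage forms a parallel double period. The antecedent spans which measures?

measures 20–27

In a double period the four phrases pair into a large antecedent (phrases 1–2, ending imperfect authentic cadence) and a large consequent (phrases 3–4, ending perfect authentic cadence). The antecedent spans mm. 20–27.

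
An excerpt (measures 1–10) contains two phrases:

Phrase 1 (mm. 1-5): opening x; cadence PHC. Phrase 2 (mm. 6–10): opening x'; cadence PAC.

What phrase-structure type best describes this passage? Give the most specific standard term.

Phrase 1 ends with a Phrygian half cadence (weaker) and phrase 2 with a perfect authentic cadence (stronger): antecedent + consequent = a period.
The two phrases open with the same material (x / x'), so the period is parallel.

parallel period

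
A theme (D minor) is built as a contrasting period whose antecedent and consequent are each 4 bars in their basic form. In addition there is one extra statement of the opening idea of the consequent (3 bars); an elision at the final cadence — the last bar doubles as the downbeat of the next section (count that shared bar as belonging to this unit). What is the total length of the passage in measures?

11 measures

Basic contrasting period: 4 + 4 = 8 bars.
8 (basic form) + 3 (extra statement) = 11.
The elision shares a bar with the next section but does not change this unit's count.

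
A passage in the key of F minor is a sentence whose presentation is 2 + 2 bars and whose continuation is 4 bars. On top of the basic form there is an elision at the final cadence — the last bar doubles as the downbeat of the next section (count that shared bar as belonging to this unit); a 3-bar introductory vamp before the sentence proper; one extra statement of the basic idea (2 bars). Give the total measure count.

13 measures

Basic sentence: 2 + 2 + 4 = 8 bars.
8 (basic form) + 3 (introduction) + 2 (extra statement) = 13.
The elision shares a bar with the next section but does not change this unit's count.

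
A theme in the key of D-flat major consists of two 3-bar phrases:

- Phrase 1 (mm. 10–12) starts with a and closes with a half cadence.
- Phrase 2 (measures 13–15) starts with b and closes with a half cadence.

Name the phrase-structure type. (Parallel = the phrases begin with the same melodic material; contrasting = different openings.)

The second phrase closes with a half cadence, which is not stronger than the first phrase's half cadence; without a weak→strong cadential pair there is no antecedent–consequent relationship, so this is a phrase group rather than a period.

phrase group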